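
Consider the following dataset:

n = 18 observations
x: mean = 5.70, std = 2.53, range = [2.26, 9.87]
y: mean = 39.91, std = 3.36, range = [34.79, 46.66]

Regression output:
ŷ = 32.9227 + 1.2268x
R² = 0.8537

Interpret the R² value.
About 85.37% of the variability in y is accounted for by the regression on x (R² = 0.8537) — a strong linear fit.

R² (coefficient of determination) measures the proportion of variance in y explained by the regression model.

Here R² = 0.8537:
- Explained: 85.37% of the variation in y
- Unexplained (residual): 100% − 85.37% = 14.63%
- Rule of thumb (below 0.3 weak; 0.3 to below 0.7 moderate; 0.7 and above strong) → strong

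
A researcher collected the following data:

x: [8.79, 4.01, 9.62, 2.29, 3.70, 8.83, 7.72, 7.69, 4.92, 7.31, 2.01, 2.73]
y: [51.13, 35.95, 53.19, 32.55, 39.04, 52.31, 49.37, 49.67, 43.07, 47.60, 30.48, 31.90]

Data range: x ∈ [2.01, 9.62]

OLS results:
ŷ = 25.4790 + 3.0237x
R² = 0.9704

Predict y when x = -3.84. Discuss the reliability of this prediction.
ŷ = 13.8680 (extrapolation — x = -3.84 lies outside [2.01, 9.62], so reliability is low).

Prediction calculation:
ŷ = 25.4790 + 3.0237 × (-3.84)
ŷ = 13.8680

Reliability:
- Data range: x ∈ [2.01, 9.62]
- Prediction point: x = -3.84 is 5.85 units below the observed range → this is EXTRAPOLATION, not interpolation

Why that matters here:
- The linear relationship may not hold outside the observed range
- There are no observations near this x to validate the fitted line there
- The standard error of prediction grows with (x − x̄)², and x = -3.84 is far from x̄ = 5.80

Report the number if required, but flag clearly that it is an extrapolation.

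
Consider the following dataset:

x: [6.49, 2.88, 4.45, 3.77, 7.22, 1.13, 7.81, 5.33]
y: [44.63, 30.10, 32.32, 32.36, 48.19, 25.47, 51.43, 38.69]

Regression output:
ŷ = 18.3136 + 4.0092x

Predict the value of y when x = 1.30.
ŷ = 23.5256

To predict y for x = 1.30, substitute into the regression equation:

ŷ = 18.3136 + 4.0092 × 1.30
ŷ = 18.3136 + 5.2120
ŷ = 23.5256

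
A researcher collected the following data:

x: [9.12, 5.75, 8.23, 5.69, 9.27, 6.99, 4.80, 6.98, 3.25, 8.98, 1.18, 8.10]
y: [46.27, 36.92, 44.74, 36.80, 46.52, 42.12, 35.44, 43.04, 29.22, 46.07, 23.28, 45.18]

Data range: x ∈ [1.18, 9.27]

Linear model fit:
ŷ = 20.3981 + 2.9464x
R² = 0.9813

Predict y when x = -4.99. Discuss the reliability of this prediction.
ŷ = 5.6956 (extrapolation — x = -4.99 lies outside [1.18, 9.27], so reliability is low).

Prediction calculation:
ŷ = 20.3981 + 2.9464 × (-4.99)
ŷ = 5.6956

Reliability:
- Data range: x ∈ [1.18, 9.27]
- Prediction point: x = -4.99 is 6.17 units below the observed range → this is EXTRAPOLATION, not interpolation

Why that matters here:
- The standard error of prediction grows with (x − x̄)², and x = -4.99 is far from x̄ = 6.53
- There are no observations near this x to validate the fitted line there

Report the number if required, but flag clearly that it is an extrapolation.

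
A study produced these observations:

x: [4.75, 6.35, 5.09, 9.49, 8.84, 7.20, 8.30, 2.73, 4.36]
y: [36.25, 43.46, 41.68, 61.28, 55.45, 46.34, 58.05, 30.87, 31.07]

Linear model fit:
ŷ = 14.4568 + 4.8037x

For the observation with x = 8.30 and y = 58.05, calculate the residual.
Residual = 3.7225

The residual is the difference between the actual value and the predicted value:

Residual = y - ŷ

Step 1: Calculate predicted value
ŷ = 14.4568 + 4.8037 × 8.30
ŷ = 54.3275

Step 2: Calculate residual
Residual = 58.05 - 54.3275
Residual = 3.7225

Interpretation: the model underestimates the actual value by 3.7225 at this point (positive residual → observation lies above the fitted line).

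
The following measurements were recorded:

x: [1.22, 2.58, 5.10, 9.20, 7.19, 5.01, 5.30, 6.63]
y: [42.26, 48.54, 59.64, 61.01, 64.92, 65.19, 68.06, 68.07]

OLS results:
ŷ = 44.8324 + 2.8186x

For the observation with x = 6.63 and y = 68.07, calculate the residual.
Residual = 4.5503

The residual is the difference between the actual value and the predicted value:

Residual = y - ŷ

Step 1: Calculate predicted value
ŷ = 44.8324 + 2.8186 × 6.63
ŷ = 63.5197

Step 2: Calculate residual
Residual = 68.07 - 63.5197
Residual = 4.5503

The residual is positive, so the observed y = 68.07 sits above the regression line (the line underestimates it by 4.5503).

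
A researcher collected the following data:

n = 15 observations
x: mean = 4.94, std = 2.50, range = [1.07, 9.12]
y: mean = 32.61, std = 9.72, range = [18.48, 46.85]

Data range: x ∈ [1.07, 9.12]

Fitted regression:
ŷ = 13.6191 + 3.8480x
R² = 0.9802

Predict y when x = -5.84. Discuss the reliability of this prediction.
ŷ = -8.8532 (extrapolation — x = -5.84 lies outside [1.07, 9.12], so reliability is low).

Prediction calculation:
ŷ = 13.6191 + 3.8480 × (-5.84)
ŷ = -8.8532

Reliability:
- Data range: x ∈ [1.07, 9.12]
- Prediction point: x = -5.84 is 6.91 units below the observed range → this is EXTRAPOLATION, not interpolation

Why that matters here:
- Real relationships often flatten, saturate, or turn nonlinear at extremes
- R² describes fit only over the sampled x values; it says nothing about behaviour beyond them
- There are no observations near this x to validate the fitted line there

The R² = 0.9802 only validates the fit within [1.07, 9.12]; treat ŷ = -8.8532 with caution.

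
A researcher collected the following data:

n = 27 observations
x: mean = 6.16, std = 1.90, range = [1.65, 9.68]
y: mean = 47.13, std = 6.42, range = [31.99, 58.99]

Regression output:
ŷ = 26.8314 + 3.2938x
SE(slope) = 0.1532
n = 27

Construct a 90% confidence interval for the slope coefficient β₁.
The 90% CI for β₁ is (3.0321, 3.5555)

Confidence interval for the slope:

The 90% CI for β₁ is: β̂₁ ± t*(α/2, n-2) × SE(β̂₁)

Step 1: Find critical t-value
- Confidence level = 0.9
- Degrees of freedom = n - 2 = 27 - 2 = 25
- t*(α/2, 25) = 1.7081

Step 2: Calculate margin of error
Margin = 1.7081 × 0.1532 = 0.2617

Step 3: Construct interval
CI = 3.2938 ± 0.2617
CI = (3.0321, 3.5555)

Interpretation: We are 90% confident that the true slope β₁ lies between 3.0321 and 3.5555.
Both endpoints are positive, so the data support a genuinely positive slope at this confidence level.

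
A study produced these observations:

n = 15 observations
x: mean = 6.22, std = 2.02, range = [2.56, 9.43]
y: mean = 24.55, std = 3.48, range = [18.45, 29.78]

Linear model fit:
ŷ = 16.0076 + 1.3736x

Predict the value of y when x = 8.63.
ŷ = 27.8618

To predict y for x = 8.63, substitute into the regression equation:

ŷ = 16.0076 + 1.3736 × 8.63
ŷ = 16.0076 + 11.8542
ŷ = 27.8618

This is a point prediction; actual observations scatter around it by roughly the residual standard deviation.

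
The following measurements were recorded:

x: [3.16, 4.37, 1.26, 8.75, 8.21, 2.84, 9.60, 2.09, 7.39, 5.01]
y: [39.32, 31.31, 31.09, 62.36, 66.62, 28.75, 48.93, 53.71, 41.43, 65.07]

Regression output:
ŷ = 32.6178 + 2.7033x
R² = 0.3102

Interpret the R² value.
The model explains 31.02% of the variance in y (R² = 0.3102), leaving 68.98% unexplained; the fit is moderate.

R² = 1 − SS_res/SS_tot compares the residual scatter to the total scatter of y about its mean.

Here R² = 0.3102:
- Explained: 31.02% of the variation in y
- Unexplained (residual): 100% − 31.02% = 68.98%
- Rule of thumb (below 0.3 weak; 0.3 to below 0.7 moderate; 0.7 and above strong) → moderate

Calculation: R² = 1 − (SS_res / SS_tot), where SS_res is the sum of squared residuals and SS_tot the total sum of squares.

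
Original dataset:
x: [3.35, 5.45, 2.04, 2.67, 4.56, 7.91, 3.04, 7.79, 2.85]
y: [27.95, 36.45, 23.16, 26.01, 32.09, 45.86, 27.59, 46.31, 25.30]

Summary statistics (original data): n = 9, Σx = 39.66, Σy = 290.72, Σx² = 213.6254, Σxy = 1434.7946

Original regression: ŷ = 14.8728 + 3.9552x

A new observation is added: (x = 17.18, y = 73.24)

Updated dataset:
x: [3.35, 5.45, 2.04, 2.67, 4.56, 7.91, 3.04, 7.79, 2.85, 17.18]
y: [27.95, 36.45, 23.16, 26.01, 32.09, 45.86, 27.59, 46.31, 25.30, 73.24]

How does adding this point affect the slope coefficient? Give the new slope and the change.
Adding the point moves β₁ from 3.9552 to 3.3619, i.e. it decreases by 0.5933 (-15.0%).

The new point has HIGH LEVERAGE: x = 17.18 is far from the original mean x̄ = 39.66/9 ≈ 4.41 (original range [2.04, 7.91]).

Step 1: Update the sums with the new point (n goes from 9 to 10)
Σx  = 39.66 + 17.18 = 56.84
Σy  = 290.72 + 73.24 = 363.96
Σx² = 213.6254 + 17.18² = 213.6254 + 295.1524 = 508.7778
Σxy = 1434.7946 + 17.18×73.24 = 1434.7946 + 1258.2632 = 2693.0578

Step 2: Recompute the slope with b₁ = (nΣxy − ΣxΣy) / (nΣx² − (Σx)²)
Numerator   = 10×2693.0578 − 56.84×363.96 = 26930.5780 − 20687.4864 = 6243.0916
Denominator = 10×508.7778 − 56.84² = 5087.7780 − 3230.7856 = 1856.9924
b₁(new) = 6243.0916 / 1856.9924 = 3.3619

(Same formula on the original sums: (9×1434.7946 − 39.66×290.72) / (9×213.6254 − 39.66²) = 1383.1962 / 349.7130 = 3.9552, matching the given fit.)

Step 3: Change in slope
Δβ₁ = 3.3619 − 3.9552 = -0.5933
Relative change = -0.5933 / 3.9552 × 100% = -15.0%
→ the slope decreases when the point is added.

A high-leverage point only changes the slope if it is off the original line; here y = 73.24 is below the original trend, so the slope decreases.
In practice: refit with and without it and report both if conclusions differ.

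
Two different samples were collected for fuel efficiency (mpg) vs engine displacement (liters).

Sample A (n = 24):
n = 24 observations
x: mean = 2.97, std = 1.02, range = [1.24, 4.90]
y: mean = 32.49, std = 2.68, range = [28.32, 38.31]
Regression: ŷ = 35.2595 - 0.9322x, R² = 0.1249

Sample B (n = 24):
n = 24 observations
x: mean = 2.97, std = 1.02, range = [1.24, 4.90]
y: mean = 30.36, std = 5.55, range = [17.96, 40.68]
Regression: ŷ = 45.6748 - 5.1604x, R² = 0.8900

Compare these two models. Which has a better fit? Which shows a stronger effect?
Model B has the better fit (R² = 0.8900 vs 0.1249). Model B shows the stronger effect (|β₁| = 5.1604 vs 0.9322).

Model Comparison:

Goodness of fit (R²):
- Model A: R² = 0.1249 → 12.49% of variance in fuel efficiency explained
- Model B: R² = 0.8900 → 89.00% of variance in fuel efficiency explained
- 0.8900 > 0.1249 → Model B has the better fit

Strength of effect — compare |β₁|:
- Model A: β₁ = -0.9322 → predicted fuel efficiency falls 0.9322 mpg per additional liter of engine displacement
- Model B: β₁ = -5.1604 → predicted fuel efficiency falls 5.1604 mpg per additional liter of engine displacement
- |-0.9322| < |-5.1604| → Model B shows the stronger marginal effect

Note: The two samples could reflect different populations, time periods, or measurement quality.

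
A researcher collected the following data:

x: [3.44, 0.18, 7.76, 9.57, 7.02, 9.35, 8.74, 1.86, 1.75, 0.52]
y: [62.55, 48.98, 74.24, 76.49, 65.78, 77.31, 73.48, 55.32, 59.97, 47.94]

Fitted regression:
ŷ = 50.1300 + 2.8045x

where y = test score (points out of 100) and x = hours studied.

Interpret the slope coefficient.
On average, test score is about 2.8045 points higher for every extra hour of study time.

The slope β₁ = 2.8045 gives the rate at which the fitted test score changes with study time.

Interpretation:
- Study time up by 1 hour → predicted test score increases by 2.8045 points
- The effect is assumed constant over the observed range of x (linearity)
- The sign (+) gives the direction; the magnitude 2.8045 gives the size of the effect per hour

The intercept β₀ = 50.1300 is the predicted test score when study time = 0.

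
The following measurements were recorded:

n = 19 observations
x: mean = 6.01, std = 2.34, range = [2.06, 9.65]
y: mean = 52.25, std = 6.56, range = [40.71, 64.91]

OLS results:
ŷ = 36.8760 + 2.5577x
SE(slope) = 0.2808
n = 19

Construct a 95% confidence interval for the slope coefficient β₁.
The 95% CI for β₁ is (1.9653, 3.1501)

Confidence interval for the slope:

The 95% CI for β₁ is: β̂₁ ± t*(α/2, n-2) × SE(β̂₁)

Step 1: Find critical t-value
- Confidence level = 0.95
- Degrees of freedom = n - 2 = 19 - 2 = 17
- t*(α/2, 17) = 2.1098

Step 2: Calculate margin of error
Margin = 2.1098 × 0.2808 = 0.5924

Step 3: Construct interval
CI = 2.5577 ± 0.5924
CI = (1.9653, 3.1501)

Interpretation: We are 95% confident that the true slope β₁ lies between 1.9653 and 3.1501.
The interval does not include 0, suggesting a significant linear relationship.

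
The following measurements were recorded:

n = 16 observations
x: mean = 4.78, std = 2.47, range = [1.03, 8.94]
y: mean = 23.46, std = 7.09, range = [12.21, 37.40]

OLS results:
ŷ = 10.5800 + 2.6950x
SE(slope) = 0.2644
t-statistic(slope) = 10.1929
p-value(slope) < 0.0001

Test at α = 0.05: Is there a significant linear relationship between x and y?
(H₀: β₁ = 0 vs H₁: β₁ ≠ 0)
p-value < 0.0001 < α = 0.05, so we reject H₀. The relationship is significant.

Hypothesis test for the slope coefficient:

H₀: β₁ = 0 (no linear relationship)
H₁: β₁ ≠ 0 (linear relationship exists)

Test statistic: t = β̂₁ / SE(β̂₁) = 2.6950 / 0.2644 = 10.1929

With df = 14, the two-sided p-value for |t| = 10.1929 is <0.0001.

Decision rule: reject H₀ if p-value < α.
p-value < 0.0001 < α = 0.05 → reject H₀.

Conclusion: the linear association between x and y is significant at the 5% level.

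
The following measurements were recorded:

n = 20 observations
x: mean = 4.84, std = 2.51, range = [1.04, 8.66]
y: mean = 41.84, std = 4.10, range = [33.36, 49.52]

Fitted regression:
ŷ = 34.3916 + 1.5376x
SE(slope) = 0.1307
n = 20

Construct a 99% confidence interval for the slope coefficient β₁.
The 99% CI for β₁ is (1.1614, 1.9138)

Confidence interval for the slope:

The 99% CI for β₁ is: β̂₁ ± t*(α/2, n-2) × SE(β̂₁)

Step 1: Find critical t-value
- Confidence level = 0.99
- Degrees of freedom = n - 2 = 20 - 2 = 18
- t*(α/2, 18) = 2.8784

Step 2: Calculate margin of error
Margin = 2.8784 × 0.1307 = 0.3762

Step 3: Construct interval
CI = 1.5376 ± 0.3762
CI = (1.1614, 1.9138)

Interpretation: each one-unit increase in x is associated with a change in mean y of between 1.1614 and 1.9138, with 99% confidence.
Both endpoints are positive, so the data support a genuinely positive slope at this confidence level.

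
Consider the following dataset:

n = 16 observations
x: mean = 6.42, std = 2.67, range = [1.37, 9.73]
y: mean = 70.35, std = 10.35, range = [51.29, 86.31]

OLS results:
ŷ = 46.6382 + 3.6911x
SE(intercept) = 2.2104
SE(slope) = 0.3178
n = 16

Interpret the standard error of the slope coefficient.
The slope 3.6911 is pinned down to within about ±0.3178 (one SE) by these data — relative uncertainty 8.6%, i.e. precise.

SE(β̂₁) = s / √Sxx, where s is the residual standard deviation and Sxx = Σ(x − x̄)². It is the yardstick for how far β̂₁ = 3.6911 could plausibly be from the true slope.

Relative precision:
- SE / |β̂₁| = 0.3178 / 3.6911 = 8.6%
- Rule of thumb (under 20%: precise; 20% to under 50%: moderately precise; 50% or more: imprecise) → precise

Link to interval estimation: a confidence interval for β₁ is β̂₁ ± t* × 0.3178, so SE sets the half-width per unit of t*.

What drives SE(β̂₁): larger n (here n = 16) → smaller SE.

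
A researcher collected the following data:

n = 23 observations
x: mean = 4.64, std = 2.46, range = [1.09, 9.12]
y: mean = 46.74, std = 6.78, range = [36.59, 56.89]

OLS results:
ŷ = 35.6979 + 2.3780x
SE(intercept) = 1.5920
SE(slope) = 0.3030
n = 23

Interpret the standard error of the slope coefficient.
SE(β̂₁) = 0.3030 is the estimated standard deviation of the slope estimate across repeated samples; relative to β̂₁ = 2.3780 that is 12.7%, a precise estimate.

SE(β̂₁) = s / √Sxx, where s is the residual standard deviation and Sxx = Σ(x − x̄)². It is the yardstick for how far β̂₁ = 2.3780 could plausibly be from the true slope.

Relative precision:
- SE / |β̂₁| = 0.3030 / 2.3780 = 12.7%
- Rule of thumb (under 20%: precise; 20% to under 50%: moderately precise; 50% or more: imprecise) → precise

Link to interval estimation: a confidence interval for β₁ is β̂₁ ± t* × 0.3030, so SE sets the half-width per unit of t*.

What drives SE(β̂₁): larger n (here n = 23) → smaller SE.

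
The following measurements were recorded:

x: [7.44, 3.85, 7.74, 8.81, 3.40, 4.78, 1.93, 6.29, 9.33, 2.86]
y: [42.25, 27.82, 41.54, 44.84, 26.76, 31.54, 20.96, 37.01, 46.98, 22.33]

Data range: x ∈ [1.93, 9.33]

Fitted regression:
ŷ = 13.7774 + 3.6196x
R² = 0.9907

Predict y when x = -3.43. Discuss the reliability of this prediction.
ŷ = 1.3622, but this is extrapolation (below the data range [1.93, 9.33]) and may be unreliable.

Prediction calculation:
ŷ = 13.7774 + 3.6196 × (-3.43)
ŷ = 1.3622

Reliability:
- Data range: x ∈ [1.93, 9.33]
- Prediction point: x = -3.43 is 5.36 units below the observed range → this is EXTRAPOLATION, not interpolation

Why that matters here:
- The linear relationship may not hold outside the observed range
- Real relationships often flatten, saturate, or turn nonlinear at extremes

The R² = 0.9907 only validates the fit within [1.93, 9.33]; treat ŷ = 1.3622 with caution.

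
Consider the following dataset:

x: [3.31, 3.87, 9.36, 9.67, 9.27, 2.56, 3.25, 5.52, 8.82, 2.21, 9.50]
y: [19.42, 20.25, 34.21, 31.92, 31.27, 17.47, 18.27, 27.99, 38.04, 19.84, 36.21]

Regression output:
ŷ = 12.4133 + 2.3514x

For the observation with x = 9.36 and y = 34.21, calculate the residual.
Residual = -0.2124

The residual is the difference between the actual value and the predicted value:

Residual = y - ŷ

Step 1: Calculate predicted value
ŷ = 12.4133 + 2.3514 × 9.36
ŷ = 34.4224

Step 2: Calculate residual
Residual = 34.21 - 34.4224
Residual = -0.2124

Sign check: y < ŷ, so the point is below the line and the fit overestimates here.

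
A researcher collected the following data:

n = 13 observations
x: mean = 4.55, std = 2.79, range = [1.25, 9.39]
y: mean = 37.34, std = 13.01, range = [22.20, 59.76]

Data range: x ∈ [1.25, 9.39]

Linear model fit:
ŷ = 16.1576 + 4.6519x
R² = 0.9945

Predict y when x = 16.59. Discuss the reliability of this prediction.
ŷ = 93.3326, but this is extrapolation (above the data range [1.25, 9.39]) and may be unreliable.

Prediction calculation:
ŷ = 16.1576 + 4.6519 × 16.59
ŷ = 93.3326

Reliability:
- Data range: x ∈ [1.25, 9.39]
- Prediction point: x = 16.59 is 7.20 units above the observed range → this is EXTRAPOLATION, not interpolation

Why that matters here:
- There are no observations near this x to validate the fitted line there
- The standard error of prediction grows with (x − x̄)², and x = 16.59 is far from x̄ = 4.55

The R² = 0.9945 only validates the fit within [1.25, 9.39]; treat ŷ = 93.3326 with caution.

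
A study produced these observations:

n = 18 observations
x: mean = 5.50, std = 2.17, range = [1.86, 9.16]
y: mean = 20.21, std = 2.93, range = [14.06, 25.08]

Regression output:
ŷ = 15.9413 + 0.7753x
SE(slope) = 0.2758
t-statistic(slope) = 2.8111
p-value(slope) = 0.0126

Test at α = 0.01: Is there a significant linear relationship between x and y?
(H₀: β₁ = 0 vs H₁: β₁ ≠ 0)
p-value = 0.0126 ≥ α = 0.01, so we fail to reject H₀. The relationship is not significant.

Hypothesis test for the slope coefficient:

H₀: β₁ = 0 (no linear relationship)
H₁: β₁ ≠ 0 (linear relationship exists)

Test statistic: t = β̂₁ / SE(β̂₁) = 0.7753 / 0.2758 = 2.8111

The p-value (0.0126) is the probability, under H₀, of a t-statistic at least as extreme as |t| = 2.8111 (two-sided, df = n − 2 = 16).

Decision rule: reject H₀ if p-value < α.
p-value = 0.0126 ≥ α = 0.01 → fail to reject H₀.

At α = 0.01 the data do not provide convincing evidence of a nonzero slope.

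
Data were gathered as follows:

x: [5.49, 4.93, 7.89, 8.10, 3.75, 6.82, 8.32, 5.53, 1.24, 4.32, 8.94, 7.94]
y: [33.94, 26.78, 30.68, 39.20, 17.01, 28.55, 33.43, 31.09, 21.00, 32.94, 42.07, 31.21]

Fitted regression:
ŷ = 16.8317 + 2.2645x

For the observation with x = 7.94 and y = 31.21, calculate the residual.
Residual = -3.6018

The residual is the difference between the actual value and the predicted value:

Residual = y - ŷ

Step 1: Calculate predicted value
ŷ = 16.8317 + 2.2645 × 7.94
ŷ = 34.8118

Step 2: Calculate residual
Residual = 31.21 - 34.8118
Residual = -3.6018

Interpretation: the model overestimates the actual value by 3.6018 at this point (negative residual → observation lies below the fitted line).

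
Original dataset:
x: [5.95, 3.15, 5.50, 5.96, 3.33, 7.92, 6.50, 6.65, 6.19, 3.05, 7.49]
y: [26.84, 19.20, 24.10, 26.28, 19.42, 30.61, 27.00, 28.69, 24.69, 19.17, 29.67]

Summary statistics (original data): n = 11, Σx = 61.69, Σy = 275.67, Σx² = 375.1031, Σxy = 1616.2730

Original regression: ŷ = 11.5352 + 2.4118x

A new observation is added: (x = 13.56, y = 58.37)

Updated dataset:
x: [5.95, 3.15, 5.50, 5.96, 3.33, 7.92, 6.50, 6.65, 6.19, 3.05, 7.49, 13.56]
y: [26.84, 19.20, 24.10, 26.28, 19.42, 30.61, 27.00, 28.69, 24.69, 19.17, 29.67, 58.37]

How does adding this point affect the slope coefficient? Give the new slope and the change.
New slope β₁ = 3.5944 versus 2.4118 before: a change of +1.1826 (+49.0%).

x = 13.56 lies well outside the original x-range [3.05, 7.92] (x̄ ≈ 5.61), so this observation has high leverage and can move the slope substantially.

Step 1: Update the sums with the new point (n goes from 11 to 12)
Σx  = 61.69 + 13.56 = 75.25
Σy  = 275.67 + 58.37 = 334.04
Σx² = 375.1031 + 13.56² = 375.1031 + 183.8736 = 558.9767
Σxy = 1616.2730 + 13.56×58.37 = 1616.2730 + 791.4972 = 2407.7702

Step 2: Recompute the slope with b₁ = (nΣxy − ΣxΣy) / (nΣx² − (Σx)²)
Numerator   = 12×2407.7702 − 75.25×334.04 = 28893.2424 − 25136.5100 = 3756.7324
Denominator = 12×558.9767 − 75.25² = 6707.7204 − 5662.5625 = 1045.1579
b₁(new) = 3756.7324 / 1045.1579 = 3.5944

(Same formula on the original sums: (11×1616.2730 − 61.69×275.67) / (11×375.1031 − 61.69²) = 772.9207 / 320.4780 = 2.4118, matching the given fit.)

Step 3: Change in slope
Δβ₁ = 3.5944 − 2.4118 = +1.1826
Relative change = +1.1826 / 2.4118 × 100% = +49.0%
→ the slope increases when the point is added.

A high-leverage point only changes the slope if it is off the original line; here y = 58.37 is above the original trend, so the slope increases.
In practice: investigate whether it comes from the same population as the rest of the sample; examine leverage (hᵢ) and Cook's distance rather than deleting it automatically.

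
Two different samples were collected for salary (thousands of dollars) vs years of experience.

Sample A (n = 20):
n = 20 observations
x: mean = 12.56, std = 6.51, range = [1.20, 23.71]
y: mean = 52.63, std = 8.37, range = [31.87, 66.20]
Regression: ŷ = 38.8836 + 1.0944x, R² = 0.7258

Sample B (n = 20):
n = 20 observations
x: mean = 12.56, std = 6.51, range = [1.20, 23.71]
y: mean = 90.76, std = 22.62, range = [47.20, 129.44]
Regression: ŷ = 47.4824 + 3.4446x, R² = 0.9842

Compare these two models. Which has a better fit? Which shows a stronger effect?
Model B has the better fit (R² = 0.9842 vs 0.7258). Model B shows the stronger effect (|β₁| = 3.4446 vs 1.0944).

Model Comparison:

Fit — compare R²:
- Model A: R² = 0.7258 → 72.58% of variance in salary explained
- Model B: R² = 0.9842 → 98.42% of variance in salary explained
- 0.9842 > 0.7258 → Model B has the better fit

Which has the larger per-year effect? (|β₁|)
- Model A: β₁ = 1.0944 → predicted salary rises 1.0944 thousand dollars per additional year of experience
- Model B: β₁ = 3.4446 → predicted salary rises 3.4446 thousand dollars per additional year of experience
- |1.0944| < |3.4446| → Model B shows the stronger marginal effect

Notes:
- The two samples could reflect different populations, time periods, or measurement quality.
- A steeper slope doesn't make a better model if the scatter around the line is large.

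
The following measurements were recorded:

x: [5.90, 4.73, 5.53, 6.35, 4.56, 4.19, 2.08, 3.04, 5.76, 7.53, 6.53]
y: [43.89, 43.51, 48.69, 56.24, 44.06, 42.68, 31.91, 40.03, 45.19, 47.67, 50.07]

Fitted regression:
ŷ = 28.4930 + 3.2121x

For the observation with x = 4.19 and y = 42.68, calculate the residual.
Residual = 0.7283

The residual is the difference between the actual value and the predicted value:

Residual = y - ŷ

Step 1: Calculate predicted value
ŷ = 28.4930 + 3.2121 × 4.19
ŷ = 41.9517

Step 2: Calculate residual
Residual = 42.68 - 41.9517
Residual = 0.7283

Interpretation: the model underestimates the actual value by 0.7283 at this point (positive residual → observation lies above the fitted line).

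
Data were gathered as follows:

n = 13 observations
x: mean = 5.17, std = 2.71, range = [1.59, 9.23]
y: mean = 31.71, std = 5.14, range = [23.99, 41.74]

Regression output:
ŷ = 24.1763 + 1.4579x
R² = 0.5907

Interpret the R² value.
The model explains 59.07% of the variance in y (R² = 0.5907), leaving 40.93% unexplained; the fit is moderate.

R² (coefficient of determination) measures the proportion of variance in y explained by the regression model.

Here R² = 0.5907:
- Explained: 59.07% of the variation in y
- Unexplained (residual): 100% − 59.07% = 40.93%
- Rule of thumb (below 0.3 weak; 0.3 to below 0.7 moderate; 0.7 and above strong) → moderate

Equivalently, for simple linear regression R² = r², so |r| = √0.5907 ≈ 0.7686.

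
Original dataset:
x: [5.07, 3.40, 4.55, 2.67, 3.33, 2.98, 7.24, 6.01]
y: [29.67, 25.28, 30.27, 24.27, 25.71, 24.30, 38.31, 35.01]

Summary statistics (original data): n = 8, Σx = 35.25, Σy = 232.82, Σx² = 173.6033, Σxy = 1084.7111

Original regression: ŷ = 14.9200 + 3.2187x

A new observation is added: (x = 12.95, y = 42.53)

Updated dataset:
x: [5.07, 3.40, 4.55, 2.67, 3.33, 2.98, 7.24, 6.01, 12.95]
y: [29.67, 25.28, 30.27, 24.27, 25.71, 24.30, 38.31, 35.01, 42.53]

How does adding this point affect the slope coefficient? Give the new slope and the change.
Adding the point moves β₁ from 3.2187 to 1.9337, i.e. it decreases by 1.2850 (-39.9%).

The new point has HIGH LEVERAGE: x = 12.95 is far from the original mean x̄ = 35.25/8 ≈ 4.41 (original range [2.67, 7.24]).

Step 1: Update the sums with the new point (n goes from 8 to 9)
Σx  = 35.25 + 12.95 = 48.20
Σy  = 232.82 + 42.53 = 275.35
Σx² = 173.6033 + 12.95² = 173.6033 + 167.7025 = 341.3058
Σxy = 1084.7111 + 12.95×42.53 = 1084.7111 + 550.7635 = 1635.4746

Step 2: Recompute the slope with b₁ = (nΣxy − ΣxΣy) / (nΣx² − (Σx)²)
Numerator   = 9×1635.4746 − 48.20×275.35 = 14719.2714 − 13271.8700 = 1447.4014
Denominator = 9×341.3058 − 48.20² = 3071.7522 − 2323.2400 = 748.5122
b₁(new) = 1447.4014 / 748.5122 = 1.9337

(Same formula on the original sums: (8×1084.7111 − 35.25×232.82) / (8×173.6033 − 35.25²) = 470.7838 / 146.2639 = 3.2187, matching the given fit.)

Step 3: Change in slope
Δβ₁ = 1.9337 − 3.2187 = -1.2850
Relative change = -1.2850 / 3.2187 × 100% = -39.9%
→ the slope decreases when the point is added.

A high-leverage point only changes the slope if it is off the original line; here y = 42.53 is below the original trend, so the slope decreases.
In practice: check such a point for data-entry or measurement error.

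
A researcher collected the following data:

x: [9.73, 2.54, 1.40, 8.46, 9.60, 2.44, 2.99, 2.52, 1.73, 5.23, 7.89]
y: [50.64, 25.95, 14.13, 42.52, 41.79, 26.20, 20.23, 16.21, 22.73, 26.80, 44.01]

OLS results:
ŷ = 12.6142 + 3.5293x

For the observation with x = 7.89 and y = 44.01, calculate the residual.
Residual = 3.5496

The residual is the difference between the actual value and the predicted value:

Residual = y - ŷ

Step 1: Calculate predicted value
ŷ = 12.6142 + 3.5293 × 7.89
ŷ = 40.4604

Step 2: Calculate residual
Residual = 44.01 - 40.4604
Residual = 3.5496

Sign check: y > ŷ, so the point is above the line and the fit underestimates here.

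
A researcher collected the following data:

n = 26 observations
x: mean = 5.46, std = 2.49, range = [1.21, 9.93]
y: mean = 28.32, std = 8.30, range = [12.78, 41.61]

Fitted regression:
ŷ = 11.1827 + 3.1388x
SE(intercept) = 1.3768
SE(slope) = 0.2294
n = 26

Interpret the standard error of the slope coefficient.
SE(β̂₁) = 0.2294 is the estimated standard deviation of the slope estimate across repeated samples; relative to β̂₁ = 3.1388 that is 7.3%, a precise estimate.

SE(β̂₁) = s / √Sxx, where s is the residual standard deviation and Sxx = Σ(x − x̄)². It is the yardstick for how far β̂₁ = 3.1388 could plausibly be from the true slope.

Relative precision:
- SE / |β̂₁| = 0.2294 / 3.1388 = 7.3%
- Rule of thumb (under 20%: precise; 20% to under 50%: moderately precise; 50% or more: imprecise) → precise

Link to interval estimation: a confidence interval for β₁ is β̂₁ ± t* × 0.2294, so SE sets the half-width per unit of t*.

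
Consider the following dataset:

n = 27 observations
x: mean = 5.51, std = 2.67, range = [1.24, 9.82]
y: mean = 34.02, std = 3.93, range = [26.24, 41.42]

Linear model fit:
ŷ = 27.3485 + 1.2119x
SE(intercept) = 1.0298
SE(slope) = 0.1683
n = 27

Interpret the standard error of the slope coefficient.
The slope 1.2119 is pinned down to within about ±0.1683 (one SE) by these data — relative uncertainty 13.9%, i.e. precise.

SE(β̂₁) = 0.1683 says: if we drew many samples of n = 27 from the same population and refit each time, the fitted slopes would scatter with a standard deviation of roughly 0.1683 around the true β₁.

Relative precision:
- SE / |β̂₁| = 0.1683 / 1.2119 = 13.9%
- Rule of thumb (under 20%: precise; 20% to under 50%: moderately precise; 50% or more: imprecise) → precise

Link to interval estimation: a confidence interval for β₁ is β̂₁ ± t* × 0.1683, so SE sets the half-width per unit of t*.

What drives SE(β̂₁): more residual scatter → larger SE; larger n (here n = 27) → smaller SE; wider spread of x values → smaller SE.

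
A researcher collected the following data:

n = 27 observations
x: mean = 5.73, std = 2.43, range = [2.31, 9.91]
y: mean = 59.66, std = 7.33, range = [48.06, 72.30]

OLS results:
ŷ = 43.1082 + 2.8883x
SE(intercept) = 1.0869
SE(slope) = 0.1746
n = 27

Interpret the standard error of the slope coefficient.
SE(β̂₁) = 0.1746 is the estimated standard deviation of the slope estimate across repeated samples; relative to β̂₁ = 2.8883 that is 6.0%, a precise estimate.

SE(β̂₁) = s / √Sxx, where s is the residual standard deviation and Sxx = Σ(x − x̄)². It is the yardstick for how far β̂₁ = 2.8883 could plausibly be from the true slope.

Relative precision:
- SE / |β̂₁| = 0.1746 / 2.8883 = 6.0%
- Rule of thumb (under 20%: precise; 20% to under 50%: moderately precise; 50% or more: imprecise) → precise

Link to interval estimation: a confidence interval for β₁ is β̂₁ ± t* × 0.1746, so SE sets the half-width per unit of t*.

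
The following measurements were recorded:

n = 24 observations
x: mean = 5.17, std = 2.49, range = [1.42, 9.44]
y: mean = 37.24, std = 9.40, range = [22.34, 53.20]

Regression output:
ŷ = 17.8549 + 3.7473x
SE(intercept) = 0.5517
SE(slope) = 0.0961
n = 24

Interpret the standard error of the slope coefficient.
The slope 3.7473 is pinned down to within about ±0.0961 (one SE) by these data — relative uncertainty 2.6%, i.e. precise.

SE(β̂₁) = s / √Sxx, where s is the residual standard deviation and Sxx = Σ(x − x̄)². It is the yardstick for how far β̂₁ = 3.7473 could plausibly be from the true slope.

Relative precision:
- SE / |β̂₁| = 0.0961 / 3.7473 = 2.6%
- Rule of thumb (under 20%: precise; 20% to under 50%: moderately precise; 50% or more: imprecise) → precise

Link to the t-test: t = β̂₁ / SE(β̂₁) = 3.7473 / 0.0961 = 38.9938, the statistic for H₀: β₁ = 0.

What drives SE(β̂₁): more residual scatter → larger SE; larger n (here n = 24) → smaller SE.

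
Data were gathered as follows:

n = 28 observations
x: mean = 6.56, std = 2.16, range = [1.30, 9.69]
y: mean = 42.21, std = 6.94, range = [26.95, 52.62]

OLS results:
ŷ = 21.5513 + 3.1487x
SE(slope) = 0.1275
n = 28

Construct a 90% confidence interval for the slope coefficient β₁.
The 90% CI for β₁ is (2.9312, 3.3662)

Confidence interval for the slope:

The 90% CI for β₁ is: β̂₁ ± t*(α/2, n-2) × SE(β̂₁)

Step 1: Find critical t-value
- Confidence level = 0.9
- Degrees of freedom = n - 2 = 28 - 2 = 26
- t*(α/2, 26) = 1.7056

Step 2: Calculate margin of error
Margin = 1.7056 × 0.1275 = 0.2175

Step 3: Construct interval
CI = 3.1487 ± 0.2175
CI = (2.9312, 3.3662)

Interpretation: We are 90% confident that the true slope β₁ lies between 2.9312 and 3.3662.
Both endpoints are positive, so the data support a genuinely positive slope at this confidence level.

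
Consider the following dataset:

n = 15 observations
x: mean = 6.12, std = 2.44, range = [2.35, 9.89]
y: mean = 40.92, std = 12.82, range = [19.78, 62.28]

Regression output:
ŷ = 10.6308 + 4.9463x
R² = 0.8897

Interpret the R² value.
About 88.97% of the variability in y is accounted for by the regression on x (R² = 0.8897) — a strong linear fit.

R² = 1 − SS_res/SS_tot compares the residual scatter to the total scatter of y about its mean.

Here R² = 0.8897:
- Explained: 88.97% of the variation in y
- Unexplained (residual): 100% − 88.97% = 11.03%
- Rule of thumb (below 0.3 weak; 0.3 to below 0.7 moderate; 0.7 and above strong) → strong

Equivalently, for simple linear regression R² = r², so |r| = √0.8897 ≈ 0.9432.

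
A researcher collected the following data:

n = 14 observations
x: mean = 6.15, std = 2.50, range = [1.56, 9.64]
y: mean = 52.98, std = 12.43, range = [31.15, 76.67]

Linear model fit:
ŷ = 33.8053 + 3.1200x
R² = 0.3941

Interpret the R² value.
R² = 0.3941 means 39.41% of the variation in y is explained by the linear relationship with x. This indicates a moderate fit.

R² = 1 − SS_res/SS_tot compares the residual scatter to the total scatter of y about its mean.

Here R² = 0.3941:
- Explained: 39.41% of the variation in y
- Unexplained (residual): 100% − 39.41% = 60.59%
- Rule of thumb (below 0.3 weak; 0.3 to below 0.7 moderate; 0.7 and above strong) → moderate

Note: R² never decreases when predictors are added, so it should not be used alone to compare models of different size.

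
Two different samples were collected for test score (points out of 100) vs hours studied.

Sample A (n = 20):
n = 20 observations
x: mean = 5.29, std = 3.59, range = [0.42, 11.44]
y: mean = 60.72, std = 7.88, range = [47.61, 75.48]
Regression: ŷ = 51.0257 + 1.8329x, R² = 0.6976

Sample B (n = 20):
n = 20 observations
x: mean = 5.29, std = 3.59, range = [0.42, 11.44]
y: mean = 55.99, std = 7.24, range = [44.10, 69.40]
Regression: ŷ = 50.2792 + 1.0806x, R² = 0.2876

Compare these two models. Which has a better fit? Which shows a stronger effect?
Model A has the better fit (R² = 0.6976 vs 0.2876). Model A shows the stronger effect (|β₁| = 1.8329 vs 1.0806).

Model Comparison:

Goodness of fit (R²):
- Model A: R² = 0.6976 → 69.76% of variance in test score explained
- Model B: R² = 0.2876 → 28.76% of variance in test score explained
- 0.6976 > 0.2876 → Model A has the better fit

Which has the larger per-hour effect? (|β₁|)
- Model A: β₁ = 1.8329 → predicted test score rises 1.8329 points per additional hour of study time
- Model B: β₁ = 1.0806 → predicted test score rises 1.0806 points per additional hour of study time
- |1.8329| > |1.0806| → Model A shows the stronger marginal effect

Notes:
- A better fit (higher R²) doesn't necessarily mean a more important relationship.
- A steeper slope doesn't make a better model if the scatter around the line is large.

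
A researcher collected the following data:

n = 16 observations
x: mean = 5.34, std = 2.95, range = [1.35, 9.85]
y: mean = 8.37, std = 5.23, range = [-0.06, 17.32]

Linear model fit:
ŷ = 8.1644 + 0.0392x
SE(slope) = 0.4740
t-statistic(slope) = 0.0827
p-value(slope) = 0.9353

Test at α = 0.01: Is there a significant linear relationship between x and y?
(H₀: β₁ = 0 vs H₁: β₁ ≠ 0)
Since p-value = 0.9353 ≥ α = 0.01, fail to reject H₀ — the slope is not significantly different from 0.

Hypothesis test for the slope coefficient:

H₀: β₁ = 0 (no linear relationship)
H₁: β₁ ≠ 0 (linear relationship exists)

Test statistic: t = β̂₁ / SE(β̂₁) = 0.0392 / 0.4740 = 0.0827

p = 0.9353: how often a slope estimate this far from 0 (in SE units) would arise by chance if β₁ were truly 0.

Decision rule: reject H₀ if p-value < α.
p-value = 0.9353 ≥ α = 0.01 → fail to reject H₀.

There is not sufficient evidence at the 1% significance level to conclude that a linear relationship exists between x and y.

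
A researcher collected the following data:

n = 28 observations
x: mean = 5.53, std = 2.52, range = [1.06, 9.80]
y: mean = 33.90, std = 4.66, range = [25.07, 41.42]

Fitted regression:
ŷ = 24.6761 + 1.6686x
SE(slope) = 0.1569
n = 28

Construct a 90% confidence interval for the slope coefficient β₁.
The 90% CI for β₁ is (1.4010, 1.9362)

Confidence interval for the slope:

The 90% CI for β₁ is: β̂₁ ± t*(α/2, n-2) × SE(β̂₁)

Step 1: Find critical t-value
- Confidence level = 0.9
- Degrees of freedom = n - 2 = 28 - 2 = 26
- t*(α/2, 26) = 1.7056

Step 2: Calculate margin of error
Margin = 1.7056 × 0.1569 = 0.2676

Step 3: Construct interval
CI = 1.6686 ± 0.2676
CI = (1.4010, 1.9362)

Interpretation: intervals built this way capture the true β₁ in 90% of repeated samples; here the plausible range for the per-unit effect of x on y is 1.4010 to 1.9362.
The interval does not include 0, suggesting a significant linear relationship.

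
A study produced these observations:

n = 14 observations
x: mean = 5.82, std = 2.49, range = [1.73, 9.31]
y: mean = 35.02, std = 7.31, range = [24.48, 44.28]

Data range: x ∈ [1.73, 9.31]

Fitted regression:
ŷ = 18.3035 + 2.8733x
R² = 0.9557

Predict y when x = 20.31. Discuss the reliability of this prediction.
ŷ = 76.6602 (extrapolation — x = 20.31 lies outside [1.73, 9.31], so reliability is low).

Prediction calculation:
ŷ = 18.3035 + 2.8733 × 20.31
ŷ = 76.6602

Reliability:
- Data range: x ∈ [1.73, 9.31]
- Prediction point: x = 20.31 is 11.00 units above the observed range → this is EXTRAPOLATION, not interpolation

Why that matters here:
- The linear relationship may not hold outside the observed range
- There are no observations near this x to validate the fitted line there
- Real relationships often flatten, saturate, or turn nonlinear at extremes

Report the number if required, but flag clearly that it is an extrapolation.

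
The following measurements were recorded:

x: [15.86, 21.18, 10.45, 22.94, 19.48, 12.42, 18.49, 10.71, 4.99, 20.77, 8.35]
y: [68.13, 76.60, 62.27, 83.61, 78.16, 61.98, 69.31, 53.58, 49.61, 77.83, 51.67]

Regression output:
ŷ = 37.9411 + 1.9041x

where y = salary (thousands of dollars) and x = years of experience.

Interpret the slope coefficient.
On average, salary is about 1.9041 thousand dollars higher for every extra year of experience.

The slope β₁ = 1.9041 gives the rate at which the fitted salary changes with experience.

Interpretation:
- Experience up by 1 year → predicted salary increases by 1.9041 thousand dollars
- This is a linear approximation: the same per-unit change is assumed across the whole observed x range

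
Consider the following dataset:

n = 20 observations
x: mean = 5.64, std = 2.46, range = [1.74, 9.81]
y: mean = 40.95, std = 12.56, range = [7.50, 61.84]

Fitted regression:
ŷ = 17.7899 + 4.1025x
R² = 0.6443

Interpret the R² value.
R² = 0.6443 means 64.43% of the variation in y is explained by the linear relationship with x. This indicates a moderate fit.

R² = 1 − SS_res/SS_tot compares the residual scatter to the total scatter of y about its mean.

Here R² = 0.6443:
- Explained: 64.43% of the variation in y
- Unexplained (residual): 100% − 64.43% = 35.57%
- Rule of thumb (below 0.3 weak; 0.3 to below 0.7 moderate; 0.7 and above strong) → moderate

Note: R² says nothing about causation, and a high R² does not by itself mean the linear form is appropriate — check the residuals.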